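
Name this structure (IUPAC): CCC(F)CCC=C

The longest carbon chain that includes the multiple bond has 7 carbons, so the parent hydride is heptane.
The chain contains a C=C double bond, so the unsaturation ending is -ene.
The numbering direction is chosen so that numbering from this end puts the double bond at C-1 rather than C-6.
With this numbering: the double bond between C-1 and C-2; a fluoro group at C-5.
Assembling the pieces gives 5-fluorohept-1-ene.

5-fluorohept-1-ene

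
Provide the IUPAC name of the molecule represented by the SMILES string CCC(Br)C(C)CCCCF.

The longest carbon chain is 8 atoms: the parent is octane.
Number the chain so that the substituent locant set {1,5,6} is lower than {3,4,8} at the first point of difference.
With this numbering: a bromo group at C-6; a fluoro group at C-1; a methyl group at C-5.
Substituent prefixes are cited in alphabetical order (multiplying prefixes like di-/tri- are ignored for ordering).
The name is 6-bromo-1-fluoro-5-methyloctane.

6-bromo-1-fluoro-5-methyloctane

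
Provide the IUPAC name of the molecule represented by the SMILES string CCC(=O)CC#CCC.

oct-5-yn-3-one

Counting along the main chain through the carbonyl and the multiple bond gives 8 carbons: the parent is octane.
The highest-priority functional group is a ketone (C=O on an internal carbon), so the name ends in -one.
A C≡C triple bond in the chain gives the infix -yne-.
The numbering direction is chosen so that numbering from this end puts the carbonyl group at C-3 rather than C-6.
That gives the carbonyl at C-3; the triple bond between C-5 and C-6.
Putting it together: oct-5-yn-3-one.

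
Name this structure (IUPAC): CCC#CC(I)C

2-iodohex-3-yne

The longest carbon chain that includes the multiple bond has 6 carbons, so the parent hydride is hexane.
There is one C≡C triple bond, indicated by the ending -yne.
Choose the numbering such that the substituent locant set {2} is lower than {5} at the first point of difference.
This places the triple bond between C-3 and C-4; an iodo group at C-2.
Putting it together: 2-iodohex-3-yne.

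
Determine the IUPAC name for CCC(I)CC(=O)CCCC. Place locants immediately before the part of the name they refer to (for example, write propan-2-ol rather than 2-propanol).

Counting along the main chain through the carbonyl gives 9 carbons: the parent is nonane.
A ketone (C=O on an internal carbon) is the principal characteristic group, giving the suffix -one.
Choose the numbering such that the substituent locant set {3} is lower than {7} at the first point of difference.
That gives the carbonyl at C-5; an iodo group at C-3.
The name is 3-iodononan-5-one.

3-iodononan-5-one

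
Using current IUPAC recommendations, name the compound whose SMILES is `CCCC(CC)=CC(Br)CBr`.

1,2-dibromo-4-ethylhept-3-ene

Counting along the main chain through the multiple bond gives 7 carbons: the parent is heptane.
The chain contains a C=C double bond, so the unsaturation ending is -ene.
Number the chain so that numbering from this end puts the double bond at C-3 rather than C-4.
With this numbering: the double bond between C-3 and C-4; bromo groups at C-1 and C-2; an ethyl group at C-4.
The substituents are ordered alphabetically, ignoring any di-/tri- multipliers.
Putting it together: 1,2-dibromo-4-ethylhept-3-ene.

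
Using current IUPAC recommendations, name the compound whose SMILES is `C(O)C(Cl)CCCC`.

2-chlorohexan-1-ol

The longest carbon chain that includes the –OH group has 6 carbons, so the parent hydride is hexane.
An alcohol (–OH) is the principal characteristic group, giving the suffix -ol.
The numbering direction is chosen so that numbering from this end puts the hydroxyl group at C-1 rather than C-6.
With this numbering: the hydroxyl at C-1; a chloro group at C-2.
The name is 2-chlorohexan-1-ol.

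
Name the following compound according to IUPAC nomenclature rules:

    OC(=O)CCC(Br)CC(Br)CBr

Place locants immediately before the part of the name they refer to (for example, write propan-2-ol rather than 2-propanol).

The longest carbon chain that includes the –COOH group has 7 carbons, so the parent hydride is heptane.
The highest-priority functional group is a carboxylic acid (terminal –COOH), so the name ends in -oic acid.
The numbering direction is chosen so that the carboxylic acid carbon is C-1 by definition.
This places bromo groups at C-4 and C-6 and C-7.
The name is 4,6,7-tribromoheptanoic acid.

4,6,7-tribromoheptanoic acid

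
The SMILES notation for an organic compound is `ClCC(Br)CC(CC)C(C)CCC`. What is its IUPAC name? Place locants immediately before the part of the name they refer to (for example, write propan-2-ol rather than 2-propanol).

The longest continuous carbon chain has 8 atoms, so the parent hydride is octane.
The numbering direction is chosen so that the substituent locant set {1,2,4,5} is lower than {4,5,7,8} at the first point of difference.
This places a bromo group at C-2; a chloro group at C-1; an ethyl group at C-4; a methyl group at C-5.
The substituents are ordered alphabetically, ignoring any di-/tri- multipliers.
Putting it together: 2-bromo-1-chloro-4-ethyl-5-methyloctane.

2-bromo-1-chloro-4-ethyl-5-methyloctane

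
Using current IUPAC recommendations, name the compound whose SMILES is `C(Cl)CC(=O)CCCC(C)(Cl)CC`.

1,7-dichloro-7-methylnonan-3-one

Counting along the main chain through the carbonyl gives 9 carbons: the parent is nonane.
The highest-priority functional group is a ketone (C=O on an internal carbon), so the name ends in -one.
Choose the numbering such that numbering from this end puts the carbonyl group at C-3 rather than C-7.
That gives the carbonyl at C-3; chloro groups at C-1 and C-7; a methyl group at C-7.
Substituent prefixes are cited in alphabetical order (multiplying prefixes like di-/tri- are ignored for ordering).
The name is 1,7-dichloro-7-methylnonan-3-one.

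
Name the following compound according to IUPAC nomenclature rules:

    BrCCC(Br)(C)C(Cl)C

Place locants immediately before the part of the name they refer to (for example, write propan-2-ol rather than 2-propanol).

1,3-dibromo-4-chloro-3-methylpentane

The parent chain contains 5 carbons (pentane).
Choose the numbering such that the substituent locant set {1,3,3,4} is lower than {2,3,3,5} at the first point of difference.
This places bromo groups at C-1 and C-3; a chloro group at C-4; a methyl group at C-3.
Substituent prefixes are cited in alphabetical order (multiplying prefixes like di-/tri- are ignored for ordering).
The name is 1,3-dibromo-4-chloro-3-methylpentane.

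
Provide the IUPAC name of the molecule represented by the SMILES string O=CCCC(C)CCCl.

6-chloro-4-methylhexanal

The longest carbon chain that includes the –CHO group has 6 carbons, so the parent hydride is hexane.
An aldehyde (terminal –CHO) is the principal characteristic group, giving the suffix -al.
The numbering direction is chosen so that the aldehyde carbon is C-1 by definition.
This places a chloro group at C-6; a methyl group at C-4.
The substituents are ordered alphabetically, ignoring any di-/tri- multipliers.
The name is 6-chloro-4-methylhexanal.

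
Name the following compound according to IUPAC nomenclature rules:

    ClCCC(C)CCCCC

1-chloro-3-methyloctane

The longest carbon chain is 8 atoms: the parent is octane.
The numbering direction is chosen so that the substituent locant set {1,3} is lower than {6,8} at the first point of difference.
With this numbering: a chloro group at C-1; a methyl group at C-3.
The substituents are ordered alphabetically, ignoring any di-/tri- multipliers.
Putting it together: 1-chloro-3-methyloctane.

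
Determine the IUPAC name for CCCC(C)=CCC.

4-methylhept-3-ene

The longest carbon chain that includes the multiple bond has 7 carbons, so the parent hydride is heptane.
The chain contains a C=C double bond, so the unsaturation ending is -ene.
The numbering direction is chosen so that numbering from this end puts the double bond at C-3 rather than C-4.
With this numbering: the double bond between C-3 and C-4; a methyl group at C-4.
The name is 4-methylhept-3-ene.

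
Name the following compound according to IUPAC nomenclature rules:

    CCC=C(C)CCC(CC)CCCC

7-ethyl-4-methylundec-3-ene

The longest chain bearing the multiple bond is 11 carbons long (undecane).
There is one C=C double bond, indicated by the ending -ene.
Number the chain so that numbering from this end puts the double bond at C-3 rather than C-8.
That gives the double bond between C-3 and C-4; an ethyl group at C-7; a methyl group at C-4.
Prefixes are listed alphabetically: ethyl, methyl.
Assembling the pieces gives 7-ethyl-4-methylundec-3-ene.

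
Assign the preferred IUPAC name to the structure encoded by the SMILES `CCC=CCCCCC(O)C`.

dec-7-en-2-ol

Counting along the main chain through the –OH group and the multiple bond gives 10 carbons: the parent is decane.
An alcohol (–OH) is the principal characteristic group, giving the suffix -ol.
A C=C double bond in the chain gives the infix -ene-.
The numbering direction is chosen so that numbering from this end puts the hydroxyl group at C-2 rather than C-9.
This places the hydroxyl at C-2; the double bond between C-7 and C-8.
Putting it together: dec-7-en-2-ol.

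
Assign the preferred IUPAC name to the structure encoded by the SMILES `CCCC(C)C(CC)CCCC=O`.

The longest carbon chain that includes the –CHO group has 9 carbons, so the parent hydride is nonane.
An aldehyde (terminal –CHO) is the principal characteristic group, giving the suffix -al.
Number the chain so that the aldehyde carbon is C-1 by definition.
That gives an ethyl group at C-5; a methyl group at C-6.
Substituent prefixes are cited in alphabetical order (multiplying prefixes like di-/tri- are ignored for ordering).
Putting it together: 5-ethyl-6-methylnonanal.

5-ethyl-6-methylnonanal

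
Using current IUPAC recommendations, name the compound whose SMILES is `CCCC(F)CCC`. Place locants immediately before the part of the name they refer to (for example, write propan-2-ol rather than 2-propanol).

4-fluoroheptane

The longest carbon chain is 7 atoms: the parent is heptane.
Both numbering directions give the same locant set; either may be used.
That gives a fluoro group at C-4.
Assembling the pieces gives 4-fluoroheptane.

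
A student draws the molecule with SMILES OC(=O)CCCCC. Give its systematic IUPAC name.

hexanoic acid

The longest carbon chain that includes the –COOH group has 6 carbons, so the parent hydride is hexane.
A carboxylic acid (terminal –COOH) is the principal characteristic group, giving the suffix -oic acid.
Number the chain so that the carboxylic acid carbon is C-1 by definition.
Assembling the pieces gives hexanoic acid.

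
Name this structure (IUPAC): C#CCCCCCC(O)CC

The longest chain bearing the –OH group and the multiple bond is 10 carbons long (decane).
An alcohol (–OH) is the principal characteristic group, giving the suffix -ol.
A C≡C triple bond in the chain gives the infix -yne-.
Number the chain so that numbering from this end puts the hydroxyl group at C-3 rather than C-8.
That gives the hydroxyl at C-3; the triple bond between C-9 and C-10.
Assembling the pieces gives dec-9-yn-3-ol.

dec-9-yn-3-ol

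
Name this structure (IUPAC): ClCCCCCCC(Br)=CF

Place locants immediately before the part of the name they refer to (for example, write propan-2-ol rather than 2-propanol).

2-bromo-8-chloro-1-fluorooct-1-ene

The longest chain bearing the multiple bond is 8 carbons long (octane).
There is one C=C double bond, indicated by the ending -ene.
Choose the numbering such that numbering from this end puts the double bond at C-1 rather than C-7.
With this numbering: the double bond between C-1 and C-2; a bromo group at C-2; a chloro group at C-8; a fluoro group at C-1.
Prefixes are listed alphabetically: bromo, chloro, fluoro.
Putting it together: 2-bromo-8-chloro-1-fluorooct-1-ene.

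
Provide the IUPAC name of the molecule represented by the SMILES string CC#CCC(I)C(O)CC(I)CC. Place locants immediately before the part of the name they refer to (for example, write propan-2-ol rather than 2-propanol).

3,6-diiododec-8-yn-5-ol

The longest carbon chain that includes the –OH group and the multiple bond has 10 carbons, so the parent hydride is decane.
The principal characteristic group is an alcohol (–OH), named with the suffix -ol.
There is one C≡C triple bond, indicated by the ending -yne.
The numbering direction is chosen so that numbering from this end puts the hydroxyl group at C-5 rather than C-6.
With this numbering: the hydroxyl at C-5; the triple bond between C-8 and C-9; iodo groups at C-3 and C-6.
The name is 3,6-diiododec-8-yn-5-ol.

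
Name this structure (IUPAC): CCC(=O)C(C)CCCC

4-methyloctan-3-one

Counting along the main chain through the carbonyl gives 8 carbons: the parent is octane.
The highest-priority functional group is a ketone (C=O on an internal carbon), so the name ends in -one.
Choose the numbering such that numbering from this end puts the carbonyl group at C-3 rather than C-6.
With this numbering: the carbonyl at C-3; a methyl group at C-4.
Putting it together: 4-methyloctan-3-one.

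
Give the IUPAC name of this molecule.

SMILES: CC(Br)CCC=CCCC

The longest carbon chain that includes the multiple bond has 9 carbons, so the parent hydride is nonane.
A C=C double bond in the chain gives the infix -ene-.
Choose the numbering such that numbering from this end puts the double bond at C-4 rather than C-5.
This places the double bond between C-4 and C-5; a bromo group at C-8.
The name is 8-bromonon-4-ene.

8-bromonon-4-ene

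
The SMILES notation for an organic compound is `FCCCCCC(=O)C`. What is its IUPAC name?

7-fluoroheptan-2-one

The longest carbon chain that includes the carbonyl has 7 carbons, so the parent hydride is heptane.
The highest-priority functional group is a ketone (C=O on an internal carbon), so the name ends in -one.
The numbering direction is chosen so that numbering from this end puts the carbonyl group at C-2 rather than C-6.
That gives the carbonyl at C-2; a fluoro group at C-7.
The name is 7-fluoroheptan-2-one.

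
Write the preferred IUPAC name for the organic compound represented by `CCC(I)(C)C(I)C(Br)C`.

The longest continuous carbon chain has 6 atoms, so the parent hydride is hexane.
Number the chain so that the substituent locant set {2,3,4,4} is lower than {3,3,4,5} at the first point of difference.
That gives a bromo group at C-2; iodo groups at C-3 and C-4; a methyl group at C-4.
Substituent prefixes are cited in alphabetical order (multiplying prefixes like di-/tri- are ignored for ordering).
Putting it together: 2-bromo-3,4-diiodo-4-methylhexane.

2-bromo-3,4-diiodo-4-methylhexane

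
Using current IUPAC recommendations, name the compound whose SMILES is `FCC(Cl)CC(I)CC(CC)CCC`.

2-chloro-6-ethyl-1-fluoro-4-iodononane

The parent chain contains 9 carbons (nonane).
Number the chain so that the substituent locant set {1,2,4,6} is lower than {4,6,8,9} at the first point of difference.
That gives a chloro group at C-2; an ethyl group at C-6; a fluoro group at C-1; an iodo group at C-4.
Prefixes are listed alphabetically: chloro, ethyl, fluoro, iodo.
Assembling the pieces gives 2-chloro-6-ethyl-1-fluoro-4-iodononane.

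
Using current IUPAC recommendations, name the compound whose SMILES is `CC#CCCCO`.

hex-4-yn-1-ol

Counting along the main chain through the –OH group and the multiple bond gives 6 carbons: the parent is hexane.
An alcohol (–OH) is the principal characteristic group, giving the suffix -ol.
The chain contains a C≡C triple bond, so the unsaturation ending is -yne.
Number the chain so that numbering from this end puts the hydroxyl group at C-1 rather than C-6.
That gives the hydroxyl at C-1; the triple bond between C-4 and C-5.
Assembling the pieces gives hex-4-yn-1-ol.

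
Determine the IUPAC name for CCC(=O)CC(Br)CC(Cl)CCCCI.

The longest chain bearing the carbonyl is 11 carbons long (undecane).
The principal characteristic group is a ketone (C=O on an internal carbon), named with the suffix -one.
Number the chain so that numbering from this end puts the carbonyl group at C-3 rather than C-9.
That gives the carbonyl at C-3; a bromo group at C-5; a chloro group at C-7; an iodo group at C-11.
The substituents are ordered alphabetically, ignoring any di-/tri- multipliers.
Assembling the pieces gives 5-bromo-7-chloro-11-iodoundecan-3-one.

5-bromo-7-chloro-11-iodoundecan-3-one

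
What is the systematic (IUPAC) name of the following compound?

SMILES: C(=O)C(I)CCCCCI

The longest carbon chain that includes the –CHO group has 7 carbons, so the parent hydride is heptane.
The principal characteristic group is an aldehyde (terminal –CHO), named with the suffix -al.
Number the chain so that the aldehyde carbon is C-1 by definition.
This places iodo groups at C-2 and C-7.
Assembling the pieces gives 2,7-diiodoheptanal.

2,7-diiodoheptanal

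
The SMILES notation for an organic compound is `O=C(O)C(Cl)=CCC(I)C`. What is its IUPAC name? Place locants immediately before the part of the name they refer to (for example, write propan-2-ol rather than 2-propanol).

2-chloro-5-iodohex-2-enoic acid

The longest chain bearing the –COOH group and the multiple bond is 6 carbons long (hexane).
A carboxylic acid (terminal –COOH) is the principal characteristic group, giving the suffix -oic acid.
A C=C double bond in the chain gives the infix -ene-.
Choose the numbering such that the carboxylic acid carbon is C-1 by definition.
This places the double bond between C-2 and C-3; a chloro group at C-2; an iodo group at C-5.
The substituents are ordered alphabetically, ignoring any di-/tri- multipliers.
Assembling the pieces gives 2-chloro-5-iodohex-2-enoic acid.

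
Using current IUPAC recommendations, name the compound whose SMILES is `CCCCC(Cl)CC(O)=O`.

The longest carbon chain that includes the –COOH group has 7 carbons, so the parent hydride is heptane.
The principal characteristic group is a carboxylic acid (terminal –COOH), named with the suffix -oic acid.
Choose the numbering such that the carboxylic acid carbon is C-1 by definition.
This places a chloro group at C-3.
The name is 3-chloroheptanoic acid.

3-chloroheptanoic acid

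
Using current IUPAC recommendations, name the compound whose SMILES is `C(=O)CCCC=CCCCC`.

The longest carbon chain that includes the –CHO group and the multiple bond has 10 carbons, so the parent hydride is decane.
An aldehyde (terminal –CHO) is the principal characteristic group, giving the suffix -al.
The chain contains a C=C double bond, so the unsaturation ending is -ene.
Number the chain so that the aldehyde carbon is C-1 by definition.
This places the double bond between C-5 and C-6.
The name is dec-5-enal.

dec-5-enal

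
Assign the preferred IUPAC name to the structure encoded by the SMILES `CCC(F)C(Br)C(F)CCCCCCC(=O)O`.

9-bromo-8,10-difluorododecanoic acid

Counting along the main chain through the –COOH group gives 12 carbons: the parent is dodecane.
The principal characteristic group is a carboxylic acid (terminal –COOH), named with the suffix -oic acid.
The numbering direction is chosen so that the carboxylic acid carbon is C-1 by definition.
This places a bromo group at C-9; fluoro groups at C-8 and C-10.
The substituents are ordered alphabetically, ignoring any di-/tri- multipliers.
Assembling the pieces gives 9-bromo-8,10-difluorododecanoic acid.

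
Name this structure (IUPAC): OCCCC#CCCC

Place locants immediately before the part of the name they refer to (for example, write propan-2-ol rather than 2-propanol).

oct-4-yn-1-ol

The longest carbon chain that includes the –OH group and the multiple bond has 8 carbons, so the parent hydride is octane.
The principal characteristic group is an alcohol (–OH), named with the suffix -ol.
A C≡C triple bond in the chain gives the infix -yne-.
Choose the numbering such that numbering from this end puts the hydroxyl group at C-1 rather than C-8.
That gives the hydroxyl at C-1; the triple bond between C-4 and C-5.
Putting it together: oct-4-yn-1-ol.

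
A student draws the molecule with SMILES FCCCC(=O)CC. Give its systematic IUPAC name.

Counting along the main chain through the carbonyl gives 6 carbons: the parent is hexane.
The highest-priority functional group is a ketone (C=O on an internal carbon), so the name ends in -one.
Number the chain so that numbering from this end puts the carbonyl group at C-3 rather than C-4.
This places the carbonyl at C-3; a fluoro group at C-6.
The name is 6-fluorohexan-3-one.

6-fluorohexan-3-one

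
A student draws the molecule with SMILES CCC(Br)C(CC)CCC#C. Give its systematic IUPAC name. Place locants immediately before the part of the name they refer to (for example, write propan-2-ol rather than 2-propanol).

The longest carbon chain that includes the multiple bond has 8 carbons, so the parent hydride is octane.
There is one C≡C triple bond, indicated by the ending -yne.
The numbering direction is chosen so that numbering from this end puts the triple bond at C-1 rather than C-7.
With this numbering: the triple bond between C-1 and C-2; a bromo group at C-6; an ethyl group at C-5.
The substituents are ordered alphabetically, ignoring any di-/tri- multipliers.
The name is 6-bromo-5-ethyloct-1-yne.

6-bromo-5-ethyloct-1-yne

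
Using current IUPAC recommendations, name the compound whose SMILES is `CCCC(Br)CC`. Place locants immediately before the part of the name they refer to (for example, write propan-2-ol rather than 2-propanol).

The parent chain contains 6 carbons (hexane).
Choose the numbering such that the substituent locant set {3} is lower than {4} at the first point of difference.
With this numbering: a bromo group at C-3.
The name is 3-bromohexane.

3-bromohexane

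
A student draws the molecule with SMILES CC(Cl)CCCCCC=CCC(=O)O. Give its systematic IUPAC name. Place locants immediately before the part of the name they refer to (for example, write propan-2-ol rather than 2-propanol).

The longest chain bearing the –COOH group and the multiple bond is 11 carbons long (undecane).
A carboxylic acid (terminal –COOH) is the principal characteristic group, giving the suffix -oic acid.
There is one C=C double bond, indicated by the ending -ene.
The numbering direction is chosen so that the carboxylic acid carbon is C-1 by definition.
With this numbering: the double bond between C-3 and C-4; a chloro group at C-10.
Putting it together: 10-chloroundec-3-enoic acid.

10-chloroundec-3-enoic acid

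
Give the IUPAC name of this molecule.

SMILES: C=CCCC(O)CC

hept-6-en-3-ol

Counting along the main chain through the –OH group and the multiple bond gives 7 carbons: the parent is heptane.
An alcohol (–OH) is the principal characteristic group, giving the suffix -ol.
The chain contains a C=C double bond, so the unsaturation ending is -ene.
Number the chain so that numbering from this end puts the hydroxyl group at C-3 rather than C-5.
This places the hydroxyl at C-3; the double bond between C-6 and C-7.
Putting it together: hept-6-en-3-ol.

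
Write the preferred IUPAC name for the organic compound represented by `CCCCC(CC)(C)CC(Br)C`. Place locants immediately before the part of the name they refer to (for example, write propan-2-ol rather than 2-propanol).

2-bromo-4-ethyl-4-methyloctane

The parent chain contains 8 carbons (octane).
Number the chain so that the substituent locant set {2,4,4} is lower than {5,5,7} at the first point of difference.
That gives a bromo group at C-2; an ethyl group at C-4; a methyl group at C-4.
The substituents are ordered alphabetically, ignoring any di-/tri- multipliers.
The name is 2-bromo-4-ethyl-4-methyloctane.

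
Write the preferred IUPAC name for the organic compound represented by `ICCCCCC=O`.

6-iodohexanal

The longest carbon chain that includes the –CHO group has 6 carbons, so the parent hydride is hexane.
An aldehyde (terminal –CHO) is the principal characteristic group, giving the suffix -al.
Choose the numbering such that the aldehyde carbon is C-1 by definition.
With this numbering: an iodo group at C-6.
Assembling the pieces gives 6-iodohexanal.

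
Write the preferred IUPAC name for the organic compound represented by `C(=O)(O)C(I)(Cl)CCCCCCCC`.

The longest carbon chain that includes the –COOH group has 10 carbons, so the parent hydride is decane.
The highest-priority functional group is a carboxylic acid (terminal –COOH), so the name ends in -oic acid.
Number the chain so that the carboxylic acid carbon is C-1 by definition.
This places a chloro group at C-2; an iodo group at C-2.
Prefixes are listed alphabetically: chloro, iodo.
Putting it together: 2-chloro-2-iododecanoic acid.

2-chloro-2-iododecanoic acid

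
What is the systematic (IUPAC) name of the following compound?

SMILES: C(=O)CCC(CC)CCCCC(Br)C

Counting along the main chain through the –CHO group gives 10 carbons: the parent is decane.
An aldehyde (terminal –CHO) is the principal characteristic group, giving the suffix -al.
Number the chain so that the aldehyde carbon is C-1 by definition.
With this numbering: a bromo group at C-9; an ethyl group at C-4.
Prefixes are listed alphabetically: bromo, ethyl.
Putting it together: 9-bromo-4-ethyldecanal.

9-bromo-4-ethyldecanal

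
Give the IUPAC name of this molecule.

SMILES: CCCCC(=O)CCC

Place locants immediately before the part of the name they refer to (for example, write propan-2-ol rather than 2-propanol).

octan-4-one

The longest chain bearing the carbonyl is 8 carbons long (octane).
A ketone (C=O on an internal carbon) is the principal characteristic group, giving the suffix -one.
Number the chain so that numbering from this end puts the carbonyl group at C-4 rather than C-5.
That gives the carbonyl at C-4.
Putting it together: octan-4-one.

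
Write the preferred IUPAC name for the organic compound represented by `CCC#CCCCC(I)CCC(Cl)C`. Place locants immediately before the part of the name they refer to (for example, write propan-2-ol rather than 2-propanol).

The longest chain bearing the multiple bond is 12 carbons long (dodecane).
A C≡C triple bond in the chain gives the infix -yne-.
The numbering direction is chosen so that numbering from this end puts the triple bond at C-3 rather than C-9.
That gives the triple bond between C-3 and C-4; a chloro group at C-11; an iodo group at C-8.
Prefixes are listed alphabetically: chloro, iodo.
The name is 11-chloro-8-iodododec-3-yne.

11-chloro-8-iodododec-3-yne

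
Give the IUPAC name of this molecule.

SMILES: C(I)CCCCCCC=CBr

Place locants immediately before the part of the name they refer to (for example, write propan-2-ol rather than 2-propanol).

1-bromo-9-iodonon-1-ene

The longest chain bearing the multiple bond is 9 carbons long (nonane).
The chain contains a C=C double bond, so the unsaturation ending is -ene.
Number the chain so that numbering from this end puts the double bond at C-1 rather than C-8.
This places the double bond between C-1 and C-2; a bromo group at C-1; an iodo group at C-9.
Prefixes are listed alphabetically: bromo, iodo.
The name is 1-bromo-9-iodonon-1-ene.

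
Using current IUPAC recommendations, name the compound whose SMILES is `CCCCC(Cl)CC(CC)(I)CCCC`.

The longest carbon chain is 11 atoms: the parent is undecane.
The numbering direction is chosen so that the substituent locant set {5,5,7} is lower than {5,7,7} at the first point of difference.
This places a chloro group at C-7; an ethyl group at C-5; an iodo group at C-5.
The substituents are ordered alphabetically, ignoring any di-/tri- multipliers.
The name is 7-chloro-5-ethyl-5-iodoundecane.

7-chloro-5-ethyl-5-iodoundecane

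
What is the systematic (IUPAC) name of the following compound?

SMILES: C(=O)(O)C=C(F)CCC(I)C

3-fluoro-6-iodohept-2-enoic acid

The longest carbon chain that includes the –COOH group and the multiple bond has 7 carbons, so the parent hydride is heptane.
The principal characteristic group is a carboxylic acid (terminal –COOH), named with the suffix -oic acid.
The chain contains a C=C double bond, so the unsaturation ending is -ene.
Choose the numbering such that the carboxylic acid carbon is C-1 by definition.
That gives the double bond between C-2 and C-3; a fluoro group at C-3; an iodo group at C-6.
The substituents are ordered alphabetically, ignoring any di-/tri- multipliers.
Assembling the pieces gives 3-fluoro-6-iodohept-2-enoic acid.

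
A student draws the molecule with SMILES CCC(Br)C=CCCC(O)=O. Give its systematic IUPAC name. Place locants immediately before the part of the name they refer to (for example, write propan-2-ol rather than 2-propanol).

The longest chain bearing the –COOH group and the multiple bond is 8 carbons long (octane).
The principal characteristic group is a carboxylic acid (terminal –COOH), named with the suffix -oic acid.
A C=C double bond in the chain gives the infix -ene-.
The numbering direction is chosen so that the carboxylic acid carbon is C-1 by definition.
That gives the double bond between C-4 and C-5; a bromo group at C-6.
Assembling the pieces gives 6-bromooct-4-enoic acid.

6-bromooct-4-enoic acid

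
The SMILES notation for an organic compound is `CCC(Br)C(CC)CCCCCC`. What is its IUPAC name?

3-bromo-4-ethyldecane

The longest continuous carbon chain has 10 atoms, so the parent hydride is decane.
The numbering direction is chosen so that the substituent locant set {3,4} is lower than {7,8} at the first point of difference.
This places a bromo group at C-3; an ethyl group at C-4.
Prefixes are listed alphabetically: bromo, ethyl.
The name is 3-bromo-4-ethyldecane.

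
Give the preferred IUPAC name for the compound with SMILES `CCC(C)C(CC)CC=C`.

4-ethyl-5-methylhept-1-ene

The longest chain bearing the multiple bond is 7 carbons long (heptane).
The chain contains a C=C double bond, so the unsaturation ending is -ene.
Number the chain so that numbering from this end puts the double bond at C-1 rather than C-6.
With this numbering: the double bond between C-1 and C-2; an ethyl group at C-4; a methyl group at C-5.
The substituents are ordered alphabetically, ignoring any di-/tri- multipliers.
Putting it together: 4-ethyl-5-methylhept-1-ene.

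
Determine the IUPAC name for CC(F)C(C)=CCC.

Counting along the main chain through the multiple bond gives 6 carbons: the parent is hexane.
There is one C=C double bond, indicated by the ending -ene.
Choose the numbering such that the substituent locant set {2,3} is lower than {4,5} at the first point of difference.
This places the double bond between C-3 and C-4; a fluoro group at C-2; a methyl group at C-3.
The substituents are ordered alphabetically, ignoring any di-/tri- multipliers.
The name is 2-fluoro-3-methylhex-3-ene.

2-fluoro-3-methylhex-3-ene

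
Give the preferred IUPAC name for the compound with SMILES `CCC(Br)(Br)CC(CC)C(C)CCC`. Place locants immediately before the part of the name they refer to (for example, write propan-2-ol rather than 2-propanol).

The parent chain contains 9 carbons (nonane).
The numbering direction is chosen so that the substituent locant set {3,3,5,6} is lower than {4,5,7,7} at the first point of difference.
With this numbering: two bromo groups at C-3; an ethyl group at C-5; a methyl group at C-6.
Substituent prefixes are cited in alphabetical order (multiplying prefixes like di-/tri- are ignored for ordering).
Putting it together: 3,3-dibromo-5-ethyl-6-methylnonane.

3,3-dibromo-5-ethyl-6-methylnonane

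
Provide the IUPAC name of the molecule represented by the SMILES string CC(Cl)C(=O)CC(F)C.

Counting along the main chain through the carbonyl gives 6 carbons: the parent is hexane.
The highest-priority functional group is a ketone (C=O on an internal carbon), so the name ends in -one.
Number the chain so that numbering from this end puts the carbonyl group at C-3 rather than C-4.
With this numbering: the carbonyl at C-3; a chloro group at C-2; a fluoro group at C-5.
Substituent prefixes are cited in alphabetical order (multiplying prefixes like di-/tri- are ignored for ordering).
Putting it together: 2-chloro-5-fluorohexan-3-one.

2-chloro-5-fluorohexan-3-one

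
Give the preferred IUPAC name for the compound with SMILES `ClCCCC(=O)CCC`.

Counting along the main chain through the carbonyl gives 7 carbons: the parent is heptane.
A ketone (C=O on an internal carbon) is the principal characteristic group, giving the suffix -one.
Number the chain so that the substituent locant set {1} is lower than {7} at the first point of difference.
With this numbering: the carbonyl at C-4; a chloro group at C-1.
The name is 1-chloroheptan-4-one.

1-chloroheptan-4-one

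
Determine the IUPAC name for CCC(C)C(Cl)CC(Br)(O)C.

2-bromo-4-chloro-5-methylheptan-2-ol

Counting along the main chain through the –OH group gives 7 carbons: the parent is heptane.
The highest-priority functional group is an alcohol (–OH), so the name ends in -ol.
The numbering direction is chosen so that numbering from this end puts the hydroxyl group at C-2 rather than C-6.
This places the hydroxyl at C-2; a bromo group at C-2; a chloro group at C-4; a methyl group at C-5.
Prefixes are listed alphabetically: bromo, chloro, methyl.
The name is 2-bromo-4-chloro-5-methylheptan-2-ol.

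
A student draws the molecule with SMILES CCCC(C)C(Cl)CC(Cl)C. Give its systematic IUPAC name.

The parent chain contains 8 carbons (octane).
Choose the numbering such that the substituent locant set {2,4,5} is lower than {4,5,7} at the first point of difference.
This places chloro groups at C-2 and C-4; a methyl group at C-5.
Prefixes are listed alphabetically: chloro, methyl.
Putting it together: 2,4-dichloro-5-methyloctane.

2,4-dichloro-5-methyloctane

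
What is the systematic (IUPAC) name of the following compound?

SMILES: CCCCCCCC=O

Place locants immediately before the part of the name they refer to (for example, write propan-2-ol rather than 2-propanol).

octanal

The longest carbon chain that includes the –CHO group has 8 carbons, so the parent hydride is octane.
An aldehyde (terminal –CHO) is the principal characteristic group, giving the suffix -al.
The numbering direction is chosen so that the aldehyde carbon is C-1 by definition.
Putting it together: octanal.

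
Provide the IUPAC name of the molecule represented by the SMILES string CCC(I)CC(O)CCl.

1-chloro-4-iodohexan-2-ol

The longest chain bearing the –OH group is 6 carbons long (hexane).
An alcohol (–OH) is the principal characteristic group, giving the suffix -ol.
Number the chain so that numbering from this end puts the hydroxyl group at C-2 rather than C-5.
That gives the hydroxyl at C-2; a chloro group at C-1; an iodo group at C-4.
Substituent prefixes are cited in alphabetical order (multiplying prefixes like di-/tri- are ignored for ordering).
Assembling the pieces gives 1-chloro-4-iodohexan-2-ol.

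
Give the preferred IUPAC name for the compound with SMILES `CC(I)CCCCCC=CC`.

9-iododec-2-ene

The longest chain bearing the multiple bond is 10 carbons long (decane).
The chain contains a C=C double bond, so the unsaturation ending is -ene.
Choose the numbering such that numbering from this end puts the double bond at C-2 rather than C-8.
This places the double bond between C-2 and C-3; an iodo group at C-9.
Putting it together: 9-iododec-2-ene.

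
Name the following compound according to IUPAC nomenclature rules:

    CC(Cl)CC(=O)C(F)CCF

The longest chain bearing the carbonyl is 7 carbons long (heptane).
The highest-priority functional group is a ketone (C=O on an internal carbon), so the name ends in -one.
Choose the numbering such that the substituent locant set {1,3,6} is lower than {2,5,7} at the first point of difference.
With this numbering: the carbonyl at C-4; a chloro group at C-6; fluoro groups at C-1 and C-3.
Prefixes are listed alphabetically: chloro, fluoro.
The name is 6-chloro-1,3-difluoroheptan-4-one.

6-chloro-1,3-difluoroheptan-4-one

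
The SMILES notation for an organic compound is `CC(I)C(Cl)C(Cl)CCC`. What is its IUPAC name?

The longest continuous carbon chain has 7 atoms, so the parent hydride is heptane.
Choose the numbering such that the substituent locant set {2,3,4} is lower than {4,5,6} at the first point of difference.
That gives chloro groups at C-3 and C-4; an iodo group at C-2.
The substituents are ordered alphabetically, ignoring any di-/tri- multipliers.
Putting it together: 3,4-dichloro-2-iodoheptane.

3,4-dichloro-2-iodoheptane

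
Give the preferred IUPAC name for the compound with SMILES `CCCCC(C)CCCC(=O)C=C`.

The longest carbon chain that includes the carbonyl and the multiple bond has 11 carbons, so the parent hydride is undecane.
A ketone (C=O on an internal carbon) is the principal characteristic group, giving the suffix -one.
The chain contains a C=C double bond, so the unsaturation ending is -ene.
Number the chain so that numbering from this end puts the carbonyl group at C-3 rather than C-9.
That gives the carbonyl at C-3; the double bond between C-1 and C-2; a methyl group at C-7.
Putting it together: 7-methylundec-1-en-3-one.

7-methylundec-1-en-3-one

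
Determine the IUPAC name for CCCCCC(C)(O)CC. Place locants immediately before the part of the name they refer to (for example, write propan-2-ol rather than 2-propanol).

The longest chain bearing the –OH group is 8 carbons long (octane).
An alcohol (–OH) is the principal characteristic group, giving the suffix -ol.
Number the chain so that numbering from this end puts the hydroxyl group at C-3 rather than C-6.
That gives the hydroxyl at C-3; a methyl group at C-3.
Putting it together: 3-methyloctan-3-ol.

3-methyloctan-3-ol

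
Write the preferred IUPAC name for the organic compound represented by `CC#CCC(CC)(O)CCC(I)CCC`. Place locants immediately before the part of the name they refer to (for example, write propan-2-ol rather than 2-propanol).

5-ethyl-8-iodoundec-2-yn-5-ol

Counting along the main chain through the –OH group and the multiple bond gives 11 carbons: the parent is undecane.
The highest-priority functional group is an alcohol (–OH), so the name ends in -ol.
There is one C≡C triple bond, indicated by the ending -yne.
Choose the numbering such that numbering from this end puts the hydroxyl group at C-5 rather than C-7.
With this numbering: the hydroxyl at C-5; the triple bond between C-2 and C-3; an ethyl group at C-5; an iodo group at C-8.
The substituents are ordered alphabetically, ignoring any di-/tri- multipliers.
Assembling the pieces gives 5-ethyl-8-iodoundec-2-yn-5-ol.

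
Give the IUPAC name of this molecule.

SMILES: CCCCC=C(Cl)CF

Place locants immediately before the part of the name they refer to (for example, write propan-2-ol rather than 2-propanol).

2-chloro-1-fluorohept-2-ene

The longest chain bearing the multiple bond is 7 carbons long (heptane).
A C=C double bond in the chain gives the infix -ene-.
Choose the numbering such that numbering from this end puts the double bond at C-2 rather than C-5.
That gives the double bond between C-2 and C-3; a chloro group at C-2; a fluoro group at C-1.
Prefixes are listed alphabetically: chloro, fluoro.
Putting it together: 2-chloro-1-fluorohept-2-ene.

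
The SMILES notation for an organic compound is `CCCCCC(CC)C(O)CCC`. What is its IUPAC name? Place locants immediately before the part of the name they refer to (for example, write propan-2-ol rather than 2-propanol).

Counting along the main chain through the –OH group gives 10 carbons: the parent is decane.
The principal characteristic group is an alcohol (–OH), named with the suffix -ol.
Choose the numbering such that numbering from this end puts the hydroxyl group at C-4 rather than C-7.
This places the hydroxyl at C-4; an ethyl group at C-5.
The name is 5-ethyldecan-4-ol.

5-ethyldecan-4-ol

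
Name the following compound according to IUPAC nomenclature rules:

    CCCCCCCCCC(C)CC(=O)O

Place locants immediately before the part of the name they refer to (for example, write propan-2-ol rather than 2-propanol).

3-methyldodecanoic acid

The longest carbon chain that includes the –COOH group has 12 carbons, so the parent hydride is dodecane.
The principal characteristic group is a carboxylic acid (terminal –COOH), named with the suffix -oic acid.
Number the chain so that the carboxylic acid carbon is C-1 by definition.
That gives a methyl group at C-3.
The name is 3-methyldodecanoic acid.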